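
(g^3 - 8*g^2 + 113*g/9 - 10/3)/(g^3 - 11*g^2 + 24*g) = (9*g^3 - 72*g^2 + 113*g - 30)/(9*g*(g^2 - 11*g + 24))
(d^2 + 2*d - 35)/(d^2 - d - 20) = (d + 7)/(d + 4)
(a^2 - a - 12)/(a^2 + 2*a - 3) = (a - 4)/(a - 1)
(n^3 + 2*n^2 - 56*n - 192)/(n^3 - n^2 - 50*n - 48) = (n + 4)/(n + 1)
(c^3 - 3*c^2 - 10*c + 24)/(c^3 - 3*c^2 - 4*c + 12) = (c^2 - c - 12)/(c^2 - c - 6)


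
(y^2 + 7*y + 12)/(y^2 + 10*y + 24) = (y + 3)/(y + 6)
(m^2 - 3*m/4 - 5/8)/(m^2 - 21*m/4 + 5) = (m + 1/2)/(m - 4)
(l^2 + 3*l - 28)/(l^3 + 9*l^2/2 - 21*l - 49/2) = 2*(l - 4)/(2*l^2 - 5*l - 7)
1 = 1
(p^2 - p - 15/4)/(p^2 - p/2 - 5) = (p + 3/2)/(p + 2)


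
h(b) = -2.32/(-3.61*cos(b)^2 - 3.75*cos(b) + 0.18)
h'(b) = -2.32*(-7.22*sin(b)*cos(b) - 3.75*sin(b))/(-3.61*cos(b)^2 - 3.75*cos(b) + 0.18)^2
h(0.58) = 0.42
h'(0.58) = 0.41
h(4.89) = 3.90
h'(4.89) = -32.39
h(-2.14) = -2.01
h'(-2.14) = 0.21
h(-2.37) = -2.29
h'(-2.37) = 2.25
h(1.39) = 3.80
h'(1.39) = 30.86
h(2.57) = -2.97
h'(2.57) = -4.79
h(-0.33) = 0.35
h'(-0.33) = -0.18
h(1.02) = 0.84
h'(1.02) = 1.94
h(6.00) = 0.34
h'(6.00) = -0.15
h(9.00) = -3.87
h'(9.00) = -7.52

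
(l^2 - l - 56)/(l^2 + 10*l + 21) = (l - 8)/(l + 3)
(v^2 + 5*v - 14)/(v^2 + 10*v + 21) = (v - 2)/(v + 3)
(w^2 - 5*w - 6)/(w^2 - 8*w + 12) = (w + 1)/(w - 2)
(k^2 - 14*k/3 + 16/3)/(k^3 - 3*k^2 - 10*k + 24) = (k - 8/3)/(k^2 - k - 12)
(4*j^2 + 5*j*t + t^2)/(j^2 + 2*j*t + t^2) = (4*j + t)/(j + t)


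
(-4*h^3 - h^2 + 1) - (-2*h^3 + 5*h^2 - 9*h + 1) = -2*h^3 - 6*h^2 + 9*h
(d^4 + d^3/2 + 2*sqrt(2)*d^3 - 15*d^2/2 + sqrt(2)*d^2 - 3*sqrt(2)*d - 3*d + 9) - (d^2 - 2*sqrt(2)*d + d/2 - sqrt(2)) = d^4 + d^3/2 + 2*sqrt(2)*d^3 - 17*d^2/2 + sqrt(2)*d^2 - 7*d/2 - sqrt(2)*d + sqrt(2) + 9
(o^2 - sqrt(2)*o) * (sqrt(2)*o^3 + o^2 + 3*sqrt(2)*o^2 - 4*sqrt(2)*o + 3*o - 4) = sqrt(2)*o^5 - o^4 + 3*sqrt(2)*o^4 - 5*sqrt(2)*o^3 - 3*o^3 - 3*sqrt(2)*o^2 + 4*o^2 + 4*sqrt(2)*o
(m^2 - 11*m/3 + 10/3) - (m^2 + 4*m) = 10/3 - 23*m/3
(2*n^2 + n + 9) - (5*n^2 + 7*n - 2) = -3*n^2 - 6*n + 11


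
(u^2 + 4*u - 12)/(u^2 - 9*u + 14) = (u + 6)/(u - 7)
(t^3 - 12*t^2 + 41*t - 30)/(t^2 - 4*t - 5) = (t^2 - 7*t + 6)/(t + 1)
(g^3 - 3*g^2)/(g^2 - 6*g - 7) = g^2*(3 - g)/(-g^2 + 6*g + 7)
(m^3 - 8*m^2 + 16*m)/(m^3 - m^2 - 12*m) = (m - 4)/(m + 3)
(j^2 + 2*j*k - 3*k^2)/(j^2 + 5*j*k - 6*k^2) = (j + 3*k)/(j + 6*k)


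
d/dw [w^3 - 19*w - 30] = 3*w^2 - 19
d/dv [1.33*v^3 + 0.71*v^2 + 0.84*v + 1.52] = 3.99*v^2 + 1.42*v + 0.84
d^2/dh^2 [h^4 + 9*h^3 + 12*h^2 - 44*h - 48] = 12*h^2 + 54*h + 24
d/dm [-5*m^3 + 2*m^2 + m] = -15*m^2 + 4*m + 1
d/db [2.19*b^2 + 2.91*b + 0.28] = 4.38*b + 2.91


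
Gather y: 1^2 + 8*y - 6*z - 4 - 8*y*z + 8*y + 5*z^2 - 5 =y*(16 - 8*z) + 5*z^2 - 6*z - 8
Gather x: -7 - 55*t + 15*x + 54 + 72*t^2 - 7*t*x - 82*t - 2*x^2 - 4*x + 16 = 72*t^2 - 137*t - 2*x^2 + x*(11 - 7*t) + 63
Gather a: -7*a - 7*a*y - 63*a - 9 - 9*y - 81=a*(-7*y - 70) - 9*y - 90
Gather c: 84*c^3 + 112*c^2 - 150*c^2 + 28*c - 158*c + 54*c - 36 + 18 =84*c^3 - 38*c^2 - 76*c - 18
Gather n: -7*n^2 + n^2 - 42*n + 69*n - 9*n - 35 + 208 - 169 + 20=-6*n^2 + 18*n + 24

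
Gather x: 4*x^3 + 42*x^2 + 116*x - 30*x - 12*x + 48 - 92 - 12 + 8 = 4*x^3 + 42*x^2 + 74*x - 48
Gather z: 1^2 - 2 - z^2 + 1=-z^2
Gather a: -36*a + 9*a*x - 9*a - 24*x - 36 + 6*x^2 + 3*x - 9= a*(9*x - 45) + 6*x^2 - 21*x - 45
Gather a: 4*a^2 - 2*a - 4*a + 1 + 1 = 4*a^2 - 6*a + 2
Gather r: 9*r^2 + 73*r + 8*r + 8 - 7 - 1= 9*r^2 + 81*r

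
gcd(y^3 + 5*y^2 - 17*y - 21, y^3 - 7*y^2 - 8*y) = y + 1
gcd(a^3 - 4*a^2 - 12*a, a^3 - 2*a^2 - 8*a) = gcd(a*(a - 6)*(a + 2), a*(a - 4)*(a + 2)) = a^2 + 2*a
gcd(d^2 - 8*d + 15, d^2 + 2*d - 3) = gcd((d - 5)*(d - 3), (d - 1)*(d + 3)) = 1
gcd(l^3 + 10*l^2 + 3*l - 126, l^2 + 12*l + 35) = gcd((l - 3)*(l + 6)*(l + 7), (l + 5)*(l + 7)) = l + 7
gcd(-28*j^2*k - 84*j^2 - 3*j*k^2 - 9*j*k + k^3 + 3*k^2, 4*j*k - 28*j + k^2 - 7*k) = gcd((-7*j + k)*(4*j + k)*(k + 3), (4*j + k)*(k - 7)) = 4*j + k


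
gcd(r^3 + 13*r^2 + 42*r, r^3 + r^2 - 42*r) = r^2 + 7*r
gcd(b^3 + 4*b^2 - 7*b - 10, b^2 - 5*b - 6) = b + 1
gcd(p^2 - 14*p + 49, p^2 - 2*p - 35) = p - 7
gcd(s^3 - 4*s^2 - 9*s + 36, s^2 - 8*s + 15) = s - 3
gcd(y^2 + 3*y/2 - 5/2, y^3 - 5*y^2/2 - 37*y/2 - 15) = y + 5/2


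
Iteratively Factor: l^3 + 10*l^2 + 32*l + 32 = (l + 2)*(l^2 + 8*l + 16) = (l + 2)*(l + 4)*(l + 4)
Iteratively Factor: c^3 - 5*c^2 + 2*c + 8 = (c - 2)*(c^2 - 3*c - 4) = (c - 2)*(c + 1)*(c - 4)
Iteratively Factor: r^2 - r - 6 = (r + 2)*(r - 3)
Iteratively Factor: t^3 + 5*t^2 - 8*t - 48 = (t + 4)*(t^2 + t - 12) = (t - 3)*(t + 4)*(t + 4)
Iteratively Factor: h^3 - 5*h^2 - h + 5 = (h - 5)*(h^2 - 1) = (h - 5)*(h + 1)*(h - 1)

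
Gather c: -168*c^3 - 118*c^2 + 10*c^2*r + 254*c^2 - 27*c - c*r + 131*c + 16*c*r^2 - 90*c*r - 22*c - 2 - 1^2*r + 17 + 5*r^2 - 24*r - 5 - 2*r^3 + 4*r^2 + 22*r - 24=-168*c^3 + c^2*(10*r + 136) + c*(16*r^2 - 91*r + 82) - 2*r^3 + 9*r^2 - 3*r - 14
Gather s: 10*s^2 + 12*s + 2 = 10*s^2 + 12*s + 2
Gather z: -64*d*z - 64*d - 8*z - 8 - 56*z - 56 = -64*d + z*(-64*d - 64) - 64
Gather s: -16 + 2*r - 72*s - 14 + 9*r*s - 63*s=2*r + s*(9*r - 135) - 30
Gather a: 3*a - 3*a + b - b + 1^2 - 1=0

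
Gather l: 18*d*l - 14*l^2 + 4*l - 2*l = -14*l^2 + l*(18*d + 2)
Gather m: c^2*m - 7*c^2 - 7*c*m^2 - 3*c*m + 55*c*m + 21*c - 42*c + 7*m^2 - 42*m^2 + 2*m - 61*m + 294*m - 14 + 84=-7*c^2 - 21*c + m^2*(-7*c - 35) + m*(c^2 + 52*c + 235) + 70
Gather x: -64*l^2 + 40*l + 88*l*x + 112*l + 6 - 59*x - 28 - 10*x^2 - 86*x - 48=-64*l^2 + 152*l - 10*x^2 + x*(88*l - 145) - 70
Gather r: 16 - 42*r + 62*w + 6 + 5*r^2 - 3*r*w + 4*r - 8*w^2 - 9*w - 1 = 5*r^2 + r*(-3*w - 38) - 8*w^2 + 53*w + 21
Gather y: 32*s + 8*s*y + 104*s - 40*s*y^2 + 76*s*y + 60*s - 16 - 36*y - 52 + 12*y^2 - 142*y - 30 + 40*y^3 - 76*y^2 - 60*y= 196*s + 40*y^3 + y^2*(-40*s - 64) + y*(84*s - 238) - 98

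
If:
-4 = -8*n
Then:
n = 1/2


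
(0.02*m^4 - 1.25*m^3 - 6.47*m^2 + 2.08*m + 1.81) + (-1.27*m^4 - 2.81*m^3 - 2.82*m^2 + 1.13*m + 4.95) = -1.25*m^4 - 4.06*m^3 - 9.29*m^2 + 3.21*m + 6.76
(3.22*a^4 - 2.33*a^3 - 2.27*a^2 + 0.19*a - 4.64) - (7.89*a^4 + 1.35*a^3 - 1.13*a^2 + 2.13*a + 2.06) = -4.67*a^4 - 3.68*a^3 - 1.14*a^2 - 1.94*a - 6.7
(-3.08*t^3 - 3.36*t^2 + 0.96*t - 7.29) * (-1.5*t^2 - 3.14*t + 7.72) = 4.62*t^5 + 14.7112*t^4 - 14.6672*t^3 - 18.0186*t^2 + 30.3018*t - 56.2788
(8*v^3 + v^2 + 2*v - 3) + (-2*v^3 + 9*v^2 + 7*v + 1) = 6*v^3 + 10*v^2 + 9*v - 2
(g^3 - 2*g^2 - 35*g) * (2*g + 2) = 2*g^4 - 2*g^3 - 74*g^2 - 70*g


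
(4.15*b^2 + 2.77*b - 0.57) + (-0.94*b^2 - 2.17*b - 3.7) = 3.21*b^2 + 0.6*b - 4.27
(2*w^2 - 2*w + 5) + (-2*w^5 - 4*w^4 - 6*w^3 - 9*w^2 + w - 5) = -2*w^5 - 4*w^4 - 6*w^3 - 7*w^2 - w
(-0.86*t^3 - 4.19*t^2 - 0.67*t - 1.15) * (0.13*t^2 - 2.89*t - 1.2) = -0.1118*t^5 + 1.9407*t^4 + 13.054*t^3 + 6.8148*t^2 + 4.1275*t + 1.38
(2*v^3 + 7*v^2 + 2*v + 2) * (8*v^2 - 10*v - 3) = 16*v^5 + 36*v^4 - 60*v^3 - 25*v^2 - 26*v - 6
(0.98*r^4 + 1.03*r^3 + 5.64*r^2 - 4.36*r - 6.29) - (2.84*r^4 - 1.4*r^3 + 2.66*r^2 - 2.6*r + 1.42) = -1.86*r^4 + 2.43*r^3 + 2.98*r^2 - 1.76*r - 7.71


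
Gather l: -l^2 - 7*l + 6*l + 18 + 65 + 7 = -l^2 - l + 90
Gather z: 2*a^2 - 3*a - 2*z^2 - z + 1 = 2*a^2 - 3*a - 2*z^2 - z + 1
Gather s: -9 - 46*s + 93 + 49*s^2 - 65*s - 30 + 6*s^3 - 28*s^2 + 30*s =6*s^3 + 21*s^2 - 81*s + 54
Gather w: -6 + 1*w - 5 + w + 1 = 2*w - 10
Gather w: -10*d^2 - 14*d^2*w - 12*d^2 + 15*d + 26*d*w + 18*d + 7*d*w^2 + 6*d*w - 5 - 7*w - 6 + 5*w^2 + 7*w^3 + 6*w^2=-22*d^2 + 33*d + 7*w^3 + w^2*(7*d + 11) + w*(-14*d^2 + 32*d - 7) - 11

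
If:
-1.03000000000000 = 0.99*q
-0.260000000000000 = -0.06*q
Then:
No Solution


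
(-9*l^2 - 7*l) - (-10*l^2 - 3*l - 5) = l^2 - 4*l + 5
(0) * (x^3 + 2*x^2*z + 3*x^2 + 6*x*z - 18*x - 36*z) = 0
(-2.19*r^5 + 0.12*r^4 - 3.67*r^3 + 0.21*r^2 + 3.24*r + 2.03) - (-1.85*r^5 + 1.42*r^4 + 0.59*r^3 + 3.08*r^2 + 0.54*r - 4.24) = -0.34*r^5 - 1.3*r^4 - 4.26*r^3 - 2.87*r^2 + 2.7*r + 6.27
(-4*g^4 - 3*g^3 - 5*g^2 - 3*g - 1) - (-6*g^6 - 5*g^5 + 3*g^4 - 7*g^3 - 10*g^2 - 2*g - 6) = 6*g^6 + 5*g^5 - 7*g^4 + 4*g^3 + 5*g^2 - g + 5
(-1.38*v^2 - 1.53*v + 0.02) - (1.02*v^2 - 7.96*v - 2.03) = -2.4*v^2 + 6.43*v + 2.05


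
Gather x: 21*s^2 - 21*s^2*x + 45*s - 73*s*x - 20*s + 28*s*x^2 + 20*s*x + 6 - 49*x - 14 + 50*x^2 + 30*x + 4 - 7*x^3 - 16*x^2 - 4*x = 21*s^2 + 25*s - 7*x^3 + x^2*(28*s + 34) + x*(-21*s^2 - 53*s - 23) - 4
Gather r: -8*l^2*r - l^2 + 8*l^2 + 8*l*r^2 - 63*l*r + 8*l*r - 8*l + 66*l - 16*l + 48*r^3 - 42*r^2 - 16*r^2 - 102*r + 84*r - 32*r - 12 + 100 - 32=7*l^2 + 42*l + 48*r^3 + r^2*(8*l - 58) + r*(-8*l^2 - 55*l - 50) + 56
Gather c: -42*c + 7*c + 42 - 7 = 35 - 35*c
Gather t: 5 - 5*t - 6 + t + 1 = -4*t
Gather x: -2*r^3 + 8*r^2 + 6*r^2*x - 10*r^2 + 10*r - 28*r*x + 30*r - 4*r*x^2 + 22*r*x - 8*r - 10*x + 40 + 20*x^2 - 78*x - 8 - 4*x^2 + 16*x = -2*r^3 - 2*r^2 + 32*r + x^2*(16 - 4*r) + x*(6*r^2 - 6*r - 72) + 32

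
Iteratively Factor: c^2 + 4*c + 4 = (c + 2)*(c + 2)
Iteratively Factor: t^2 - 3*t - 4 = (t + 1)*(t - 4)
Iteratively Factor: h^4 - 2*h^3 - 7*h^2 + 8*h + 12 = (h + 2)*(h^3 - 4*h^2 + h + 6) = (h + 1)*(h + 2)*(h^2 - 5*h + 6) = (h - 3)*(h + 1)*(h + 2)*(h - 2)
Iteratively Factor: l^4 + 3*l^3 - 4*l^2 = (l + 4)*(l^3 - l^2) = l*(l + 4)*(l^2 - l) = l^2*(l + 4)*(l - 1)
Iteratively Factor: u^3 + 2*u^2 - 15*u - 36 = (u - 4)*(u^2 + 6*u + 9) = (u - 4)*(u + 3)*(u + 3)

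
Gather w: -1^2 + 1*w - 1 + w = 2*w - 2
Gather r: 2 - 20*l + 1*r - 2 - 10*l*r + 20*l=r*(1 - 10*l)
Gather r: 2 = 2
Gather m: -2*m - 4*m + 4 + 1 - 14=-6*m - 9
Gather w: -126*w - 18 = -126*w - 18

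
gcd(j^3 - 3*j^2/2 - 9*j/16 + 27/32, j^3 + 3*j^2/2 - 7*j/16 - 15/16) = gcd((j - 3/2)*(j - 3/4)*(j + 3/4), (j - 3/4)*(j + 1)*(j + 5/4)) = j - 3/4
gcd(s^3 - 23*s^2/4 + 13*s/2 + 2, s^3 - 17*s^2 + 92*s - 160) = s - 4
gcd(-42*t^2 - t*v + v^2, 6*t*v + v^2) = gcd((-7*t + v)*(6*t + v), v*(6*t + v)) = 6*t + v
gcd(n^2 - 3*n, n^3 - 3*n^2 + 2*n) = n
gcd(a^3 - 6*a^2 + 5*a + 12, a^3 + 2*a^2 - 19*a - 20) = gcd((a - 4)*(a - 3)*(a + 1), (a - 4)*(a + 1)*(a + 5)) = a^2 - 3*a - 4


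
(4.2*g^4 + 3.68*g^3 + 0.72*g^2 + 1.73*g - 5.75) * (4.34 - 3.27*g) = -13.734*g^5 + 6.1944*g^4 + 13.6168*g^3 - 2.5323*g^2 + 26.3107*g - 24.955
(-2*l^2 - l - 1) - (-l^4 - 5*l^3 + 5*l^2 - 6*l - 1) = l^4 + 5*l^3 - 7*l^2 + 5*l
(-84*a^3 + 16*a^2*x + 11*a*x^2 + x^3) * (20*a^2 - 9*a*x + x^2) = -1680*a^5 + 1076*a^4*x - 8*a^3*x^2 - 63*a^2*x^3 + 2*a*x^4 + x^5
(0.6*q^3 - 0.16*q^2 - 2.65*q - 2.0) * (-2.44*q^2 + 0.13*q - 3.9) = -1.464*q^5 + 0.4684*q^4 + 4.1052*q^3 + 5.1595*q^2 + 10.075*q + 7.8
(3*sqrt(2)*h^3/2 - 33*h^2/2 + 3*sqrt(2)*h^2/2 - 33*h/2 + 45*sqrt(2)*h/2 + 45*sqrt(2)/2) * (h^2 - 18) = 3*sqrt(2)*h^5/2 - 33*h^4/2 + 3*sqrt(2)*h^4/2 - 33*h^3/2 - 9*sqrt(2)*h^3/2 - 9*sqrt(2)*h^2/2 + 297*h^2 - 405*sqrt(2)*h + 297*h - 405*sqrt(2)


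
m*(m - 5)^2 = m^3 - 10*m^2 + 25*m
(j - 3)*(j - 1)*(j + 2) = j^3 - 2*j^2 - 5*j + 6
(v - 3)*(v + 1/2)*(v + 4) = v^3 + 3*v^2/2 - 23*v/2 - 6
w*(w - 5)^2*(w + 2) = w^4 - 8*w^3 + 5*w^2 + 50*w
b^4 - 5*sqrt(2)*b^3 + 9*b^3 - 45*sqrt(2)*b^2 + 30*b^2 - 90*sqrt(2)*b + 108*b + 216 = (b + 3)*(b + 6)*(b - 3*sqrt(2))*(b - 2*sqrt(2))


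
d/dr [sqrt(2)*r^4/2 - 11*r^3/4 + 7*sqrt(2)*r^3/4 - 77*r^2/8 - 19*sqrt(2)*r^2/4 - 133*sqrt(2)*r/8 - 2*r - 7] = 2*sqrt(2)*r^3 - 33*r^2/4 + 21*sqrt(2)*r^2/4 - 77*r/4 - 19*sqrt(2)*r/2 - 133*sqrt(2)/8 - 2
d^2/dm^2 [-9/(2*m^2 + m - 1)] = 18*(4*m^2 + 2*m - (4*m + 1)^2 - 2)/(2*m^2 + m - 1)^3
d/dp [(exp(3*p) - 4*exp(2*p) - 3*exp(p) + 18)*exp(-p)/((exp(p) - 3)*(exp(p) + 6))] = (7*exp(2*p) + 12*exp(p) + 36)*exp(-p)/(exp(2*p) + 12*exp(p) + 36)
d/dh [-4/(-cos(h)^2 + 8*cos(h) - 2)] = 8*(cos(h) - 4)*sin(h)/(cos(h)^2 - 8*cos(h) + 2)^2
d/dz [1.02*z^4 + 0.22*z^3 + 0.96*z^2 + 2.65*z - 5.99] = 4.08*z^3 + 0.66*z^2 + 1.92*z + 2.65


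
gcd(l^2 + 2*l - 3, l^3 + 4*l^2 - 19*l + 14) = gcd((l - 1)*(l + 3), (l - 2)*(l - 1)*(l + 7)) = l - 1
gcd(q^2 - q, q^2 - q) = q^2 - q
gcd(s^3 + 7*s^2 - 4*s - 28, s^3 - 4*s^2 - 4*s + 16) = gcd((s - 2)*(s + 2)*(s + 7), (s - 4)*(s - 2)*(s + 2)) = s^2 - 4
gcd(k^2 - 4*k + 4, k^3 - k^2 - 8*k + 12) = k^2 - 4*k + 4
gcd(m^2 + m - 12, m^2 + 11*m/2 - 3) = 1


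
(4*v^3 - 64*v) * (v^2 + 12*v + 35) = 4*v^5 + 48*v^4 + 76*v^3 - 768*v^2 - 2240*v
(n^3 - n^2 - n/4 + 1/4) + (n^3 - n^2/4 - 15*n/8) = 2*n^3 - 5*n^2/4 - 17*n/8 + 1/4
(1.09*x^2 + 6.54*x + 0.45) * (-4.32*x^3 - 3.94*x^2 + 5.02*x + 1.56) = -4.7088*x^5 - 32.5474*x^4 - 22.2398*x^3 + 32.7582*x^2 + 12.4614*x + 0.702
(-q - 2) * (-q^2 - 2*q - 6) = q^3 + 4*q^2 + 10*q + 12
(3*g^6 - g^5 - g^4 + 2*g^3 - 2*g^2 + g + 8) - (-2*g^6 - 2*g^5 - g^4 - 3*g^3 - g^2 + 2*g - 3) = 5*g^6 + g^5 + 5*g^3 - g^2 - g + 11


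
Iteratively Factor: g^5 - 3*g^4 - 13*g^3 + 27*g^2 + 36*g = (g - 3)*(g^4 - 13*g^2 - 12*g) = (g - 3)*(g + 1)*(g^3 - g^2 - 12*g) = (g - 4)*(g - 3)*(g + 1)*(g^2 + 3*g) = (g - 4)*(g - 3)*(g + 1)*(g + 3)*(g)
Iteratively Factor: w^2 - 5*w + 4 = (w - 1)*(w - 4)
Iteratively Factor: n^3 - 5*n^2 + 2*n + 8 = (n - 4)*(n^2 - n - 2) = (n - 4)*(n - 2)*(n + 1)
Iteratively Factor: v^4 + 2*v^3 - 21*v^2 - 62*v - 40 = (v - 5)*(v^3 + 7*v^2 + 14*v + 8) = (v - 5)*(v + 4)*(v^2 + 3*v + 2) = (v - 5)*(v + 2)*(v + 4)*(v + 1)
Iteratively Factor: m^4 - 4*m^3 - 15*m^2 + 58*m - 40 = (m - 1)*(m^3 - 3*m^2 - 18*m + 40) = (m - 5)*(m - 1)*(m^2 + 2*m - 8) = (m - 5)*(m - 2)*(m - 1)*(m + 4)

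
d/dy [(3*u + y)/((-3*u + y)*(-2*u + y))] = ((2*u - y)*(3*u - y) + (2*u - y)*(3*u + y) + (3*u - y)*(3*u + y))/((2*u - y)^2*(3*u - y)^2)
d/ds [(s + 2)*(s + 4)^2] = (s + 4)*(3*s + 8)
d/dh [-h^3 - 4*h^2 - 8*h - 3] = -3*h^2 - 8*h - 8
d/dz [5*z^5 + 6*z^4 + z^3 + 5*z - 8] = 25*z^4 + 24*z^3 + 3*z^2 + 5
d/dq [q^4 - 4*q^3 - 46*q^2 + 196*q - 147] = 4*q^3 - 12*q^2 - 92*q + 196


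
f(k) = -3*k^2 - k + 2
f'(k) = -6*k - 1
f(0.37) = 1.22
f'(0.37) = -3.22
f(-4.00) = -42.00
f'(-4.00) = 23.00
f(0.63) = 0.18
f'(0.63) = -4.78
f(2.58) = -20.55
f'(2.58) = -16.48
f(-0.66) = 1.35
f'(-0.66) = 2.96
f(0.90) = -1.33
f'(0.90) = -6.40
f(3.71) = -43.00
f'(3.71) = -23.26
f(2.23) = -15.15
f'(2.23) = -14.38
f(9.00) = -250.00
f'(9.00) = -55.00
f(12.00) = -442.00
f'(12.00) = -73.00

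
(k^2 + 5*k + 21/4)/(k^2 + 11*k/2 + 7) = (k + 3/2)/(k + 2)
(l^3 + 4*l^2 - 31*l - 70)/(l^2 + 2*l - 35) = l + 2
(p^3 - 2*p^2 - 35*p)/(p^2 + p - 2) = p*(p^2 - 2*p - 35)/(p^2 + p - 2)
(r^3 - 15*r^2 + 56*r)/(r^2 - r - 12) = r*(-r^2 + 15*r - 56)/(-r^2 + r + 12)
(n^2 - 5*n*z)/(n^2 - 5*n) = (n - 5*z)/(n - 5)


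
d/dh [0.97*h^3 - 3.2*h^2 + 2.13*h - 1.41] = 2.91*h^2 - 6.4*h + 2.13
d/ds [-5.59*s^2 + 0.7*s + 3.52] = 0.7 - 11.18*s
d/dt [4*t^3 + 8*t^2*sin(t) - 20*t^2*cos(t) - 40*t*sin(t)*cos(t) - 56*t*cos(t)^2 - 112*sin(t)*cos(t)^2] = 20*t^2*sin(t) + 8*t^2*cos(t) + 12*t^2 + 16*t*sin(t) + 56*t*sin(2*t) - 40*t*cos(t) - 40*t*cos(2*t) - 20*sin(2*t) - 28*cos(t) - 28*cos(2*t) - 84*cos(3*t) - 28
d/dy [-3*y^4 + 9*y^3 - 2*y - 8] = -12*y^3 + 27*y^2 - 2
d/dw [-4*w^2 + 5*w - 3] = 5 - 8*w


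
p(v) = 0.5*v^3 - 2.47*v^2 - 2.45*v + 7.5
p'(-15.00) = 409.15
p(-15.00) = -2199.00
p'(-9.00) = 163.51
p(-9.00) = -535.02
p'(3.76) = 0.18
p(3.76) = -10.05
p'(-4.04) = 41.99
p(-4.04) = -55.89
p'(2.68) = -4.92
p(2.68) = -7.18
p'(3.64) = -0.56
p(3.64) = -10.03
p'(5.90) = 20.62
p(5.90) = 9.75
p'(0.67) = -5.09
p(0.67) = 4.90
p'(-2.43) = 18.41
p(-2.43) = -8.31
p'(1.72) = -6.51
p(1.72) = -1.48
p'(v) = 1.5*v^2 - 4.94*v - 2.45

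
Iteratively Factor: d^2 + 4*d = (d)*(d + 4)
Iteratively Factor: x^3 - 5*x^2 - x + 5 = (x - 5)*(x^2 - 1) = (x - 5)*(x - 1)*(x + 1)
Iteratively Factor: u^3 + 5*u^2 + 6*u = (u + 3)*(u^2 + 2*u) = (u + 2)*(u + 3)*(u)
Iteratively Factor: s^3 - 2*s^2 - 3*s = (s)*(s^2 - 2*s - 3) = s*(s + 1)*(s - 3)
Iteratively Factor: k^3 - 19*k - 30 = (k + 3)*(k^2 - 3*k - 10) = (k + 2)*(k + 3)*(k - 5)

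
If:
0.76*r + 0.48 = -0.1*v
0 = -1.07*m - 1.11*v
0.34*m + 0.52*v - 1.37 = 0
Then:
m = -8.50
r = -1.71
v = 8.19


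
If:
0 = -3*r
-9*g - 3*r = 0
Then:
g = 0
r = 0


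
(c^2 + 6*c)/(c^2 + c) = (c + 6)/(c + 1)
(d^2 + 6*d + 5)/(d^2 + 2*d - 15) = (d + 1)/(d - 3)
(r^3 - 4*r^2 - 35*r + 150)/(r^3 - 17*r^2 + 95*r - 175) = (r + 6)/(r - 7)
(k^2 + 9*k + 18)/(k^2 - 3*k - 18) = (k + 6)/(k - 6)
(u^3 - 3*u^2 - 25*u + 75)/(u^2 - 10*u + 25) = (u^2 + 2*u - 15)/(u - 5)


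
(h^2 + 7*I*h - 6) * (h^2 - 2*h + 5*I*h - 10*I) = h^4 - 2*h^3 + 12*I*h^3 - 41*h^2 - 24*I*h^2 + 82*h - 30*I*h + 60*I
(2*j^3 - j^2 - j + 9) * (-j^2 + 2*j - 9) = -2*j^5 + 5*j^4 - 19*j^3 - 2*j^2 + 27*j - 81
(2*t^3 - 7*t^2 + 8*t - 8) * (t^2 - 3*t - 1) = 2*t^5 - 13*t^4 + 27*t^3 - 25*t^2 + 16*t + 8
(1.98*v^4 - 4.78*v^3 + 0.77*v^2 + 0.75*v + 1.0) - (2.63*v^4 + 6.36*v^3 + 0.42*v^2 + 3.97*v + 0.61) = -0.65*v^4 - 11.14*v^3 + 0.35*v^2 - 3.22*v + 0.39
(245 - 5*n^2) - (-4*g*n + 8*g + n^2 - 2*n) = 4*g*n - 8*g - 6*n^2 + 2*n + 245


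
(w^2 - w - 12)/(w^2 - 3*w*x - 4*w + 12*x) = (-w - 3)/(-w + 3*x)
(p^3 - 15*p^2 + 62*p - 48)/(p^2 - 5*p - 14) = (-p^3 + 15*p^2 - 62*p + 48)/(-p^2 + 5*p + 14)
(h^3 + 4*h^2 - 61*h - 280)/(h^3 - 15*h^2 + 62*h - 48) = (h^2 + 12*h + 35)/(h^2 - 7*h + 6)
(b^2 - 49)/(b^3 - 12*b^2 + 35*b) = (b + 7)/(b*(b - 5))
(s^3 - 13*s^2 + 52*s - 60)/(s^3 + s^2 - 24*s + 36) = (s^2 - 11*s + 30)/(s^2 + 3*s - 18)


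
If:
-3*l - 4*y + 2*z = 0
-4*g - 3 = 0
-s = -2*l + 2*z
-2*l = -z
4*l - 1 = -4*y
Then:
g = -3/4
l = 1/5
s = -2/5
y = 1/20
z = 2/5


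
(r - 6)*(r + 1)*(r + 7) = r^3 + 2*r^2 - 41*r - 42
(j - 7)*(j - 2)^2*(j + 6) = j^4 - 5*j^3 - 34*j^2 + 164*j - 168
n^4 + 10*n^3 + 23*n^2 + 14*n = n*(n + 1)*(n + 2)*(n + 7)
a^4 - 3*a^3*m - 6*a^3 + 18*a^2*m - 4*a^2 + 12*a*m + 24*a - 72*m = (a - 6)*(a - 2)*(a + 2)*(a - 3*m)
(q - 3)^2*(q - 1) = q^3 - 7*q^2 + 15*q - 9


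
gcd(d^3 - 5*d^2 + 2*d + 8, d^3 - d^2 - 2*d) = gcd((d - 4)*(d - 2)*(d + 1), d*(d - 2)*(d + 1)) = d^2 - d - 2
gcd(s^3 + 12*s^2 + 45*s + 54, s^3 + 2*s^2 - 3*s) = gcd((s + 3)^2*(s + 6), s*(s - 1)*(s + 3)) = s + 3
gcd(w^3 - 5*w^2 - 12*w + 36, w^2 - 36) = w - 6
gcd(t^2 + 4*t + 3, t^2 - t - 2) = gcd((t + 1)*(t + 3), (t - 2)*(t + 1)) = t + 1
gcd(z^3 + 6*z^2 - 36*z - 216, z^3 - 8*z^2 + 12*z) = z - 6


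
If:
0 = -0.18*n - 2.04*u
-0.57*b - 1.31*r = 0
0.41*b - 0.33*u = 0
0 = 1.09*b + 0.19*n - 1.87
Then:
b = -1.18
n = 16.61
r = 0.51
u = -1.47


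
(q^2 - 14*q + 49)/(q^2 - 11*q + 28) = (q - 7)/(q - 4)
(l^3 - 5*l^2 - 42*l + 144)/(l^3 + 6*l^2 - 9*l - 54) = (l - 8)/(l + 3)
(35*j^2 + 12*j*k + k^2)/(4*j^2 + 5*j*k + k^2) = (35*j^2 + 12*j*k + k^2)/(4*j^2 + 5*j*k + k^2)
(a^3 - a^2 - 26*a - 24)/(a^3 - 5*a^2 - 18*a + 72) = (a + 1)/(a - 3)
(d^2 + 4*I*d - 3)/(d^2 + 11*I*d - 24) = (d + I)/(d + 8*I)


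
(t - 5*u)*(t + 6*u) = t^2 + t*u - 30*u^2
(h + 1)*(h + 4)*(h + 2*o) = h^3 + 2*h^2*o + 5*h^2 + 10*h*o + 4*h + 8*o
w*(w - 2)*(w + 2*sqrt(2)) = w^3 - 2*w^2 + 2*sqrt(2)*w^2 - 4*sqrt(2)*w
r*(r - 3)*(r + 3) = r^3 - 9*r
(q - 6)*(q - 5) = q^2 - 11*q + 30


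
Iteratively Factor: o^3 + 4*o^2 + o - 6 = (o + 2)*(o^2 + 2*o - 3) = (o + 2)*(o + 3)*(o - 1)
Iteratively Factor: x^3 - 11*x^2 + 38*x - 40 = (x - 4)*(x^2 - 7*x + 10) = (x - 4)*(x - 2)*(x - 5)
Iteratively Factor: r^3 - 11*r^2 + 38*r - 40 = (r - 4)*(r^2 - 7*r + 10) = (r - 4)*(r - 2)*(r - 5)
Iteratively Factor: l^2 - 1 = (l + 1)*(l - 1)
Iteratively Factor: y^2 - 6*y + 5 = (y - 5)*(y - 1)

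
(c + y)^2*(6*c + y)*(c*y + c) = 6*c^4*y + 6*c^4 + 13*c^3*y^2 + 13*c^3*y + 8*c^2*y^3 + 8*c^2*y^2 + c*y^4 + c*y^3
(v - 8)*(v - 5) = v^2 - 13*v + 40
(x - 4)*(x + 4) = x^2 - 16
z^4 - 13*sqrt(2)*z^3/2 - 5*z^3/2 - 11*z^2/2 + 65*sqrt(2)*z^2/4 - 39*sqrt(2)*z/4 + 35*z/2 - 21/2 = (z - 3/2)*(z - 1)*(z - 7*sqrt(2))*(z + sqrt(2)/2)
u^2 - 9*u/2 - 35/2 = (u - 7)*(u + 5/2)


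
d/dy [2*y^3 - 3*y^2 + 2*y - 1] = 6*y^2 - 6*y + 2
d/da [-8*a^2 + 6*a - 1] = 6 - 16*a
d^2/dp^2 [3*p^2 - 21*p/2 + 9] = 6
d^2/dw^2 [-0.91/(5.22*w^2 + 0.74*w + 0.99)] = (49.592088*w^2 + 7.030296*w - 0.91*(10.44*w + 0.74)*(20.88*w + 1.48) + 9.405396)/(5.22*w^2 + 0.74*w + 0.99)^3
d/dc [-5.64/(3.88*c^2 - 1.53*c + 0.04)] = (43.7664*c - 8.6292)/(3.88*c^2 - 1.53*c + 0.04)^2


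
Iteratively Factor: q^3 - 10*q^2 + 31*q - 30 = (q - 5)*(q^2 - 5*q + 6) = (q - 5)*(q - 2)*(q - 3)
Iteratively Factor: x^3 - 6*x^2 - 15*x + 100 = (x + 4)*(x^2 - 10*x + 25) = (x - 5)*(x + 4)*(x - 5)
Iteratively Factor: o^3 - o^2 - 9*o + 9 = (o - 3)*(o^2 + 2*o - 3) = (o - 3)*(o + 3)*(o - 1)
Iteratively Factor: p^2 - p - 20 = (p + 4)*(p - 5)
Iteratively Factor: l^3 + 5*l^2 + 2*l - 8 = (l - 1)*(l^2 + 6*l + 8) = (l - 1)*(l + 2)*(l + 4)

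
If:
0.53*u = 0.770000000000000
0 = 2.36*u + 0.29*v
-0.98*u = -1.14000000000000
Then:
No Solution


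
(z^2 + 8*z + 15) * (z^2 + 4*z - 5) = z^4 + 12*z^3 + 42*z^2 + 20*z - 75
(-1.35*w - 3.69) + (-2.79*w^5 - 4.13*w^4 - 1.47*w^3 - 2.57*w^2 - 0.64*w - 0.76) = -2.79*w^5 - 4.13*w^4 - 1.47*w^3 - 2.57*w^2 - 1.99*w - 4.45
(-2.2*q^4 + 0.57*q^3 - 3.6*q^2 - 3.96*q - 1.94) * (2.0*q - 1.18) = -4.4*q^5 + 3.736*q^4 - 7.8726*q^3 - 3.672*q^2 + 0.7928*q + 2.2892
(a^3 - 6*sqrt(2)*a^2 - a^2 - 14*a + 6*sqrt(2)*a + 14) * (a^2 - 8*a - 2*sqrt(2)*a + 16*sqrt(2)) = a^5 - 8*sqrt(2)*a^4 - 9*a^4 + 18*a^3 + 72*sqrt(2)*a^3 - 90*a^2 - 36*sqrt(2)*a^2 - 252*sqrt(2)*a + 80*a + 224*sqrt(2)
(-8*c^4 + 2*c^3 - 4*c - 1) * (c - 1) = -8*c^5 + 10*c^4 - 2*c^3 - 4*c^2 + 3*c + 1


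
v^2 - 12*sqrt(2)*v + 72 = (v - 6*sqrt(2))^2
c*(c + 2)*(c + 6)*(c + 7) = c^4 + 15*c^3 + 68*c^2 + 84*c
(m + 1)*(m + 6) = m^2 + 7*m + 6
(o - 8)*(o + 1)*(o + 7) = o^3 - 57*o - 56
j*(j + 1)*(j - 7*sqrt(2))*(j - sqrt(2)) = j^4 - 8*sqrt(2)*j^3 + j^3 - 8*sqrt(2)*j^2 + 14*j^2 + 14*j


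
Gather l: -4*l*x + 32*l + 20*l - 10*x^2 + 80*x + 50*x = l*(52 - 4*x) - 10*x^2 + 130*x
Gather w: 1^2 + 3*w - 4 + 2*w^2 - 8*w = 2*w^2 - 5*w - 3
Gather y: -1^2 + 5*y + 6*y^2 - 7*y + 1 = 6*y^2 - 2*y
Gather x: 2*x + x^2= x^2 + 2*x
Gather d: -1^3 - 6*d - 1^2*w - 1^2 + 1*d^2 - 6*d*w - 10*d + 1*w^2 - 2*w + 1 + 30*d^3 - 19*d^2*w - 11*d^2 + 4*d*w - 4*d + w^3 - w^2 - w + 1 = 30*d^3 + d^2*(-19*w - 10) + d*(-2*w - 20) + w^3 - 4*w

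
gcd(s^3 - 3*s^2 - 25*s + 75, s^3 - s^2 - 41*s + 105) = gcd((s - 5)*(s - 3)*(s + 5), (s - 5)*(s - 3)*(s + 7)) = s^2 - 8*s + 15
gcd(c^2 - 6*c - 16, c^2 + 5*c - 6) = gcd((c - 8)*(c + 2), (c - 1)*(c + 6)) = 1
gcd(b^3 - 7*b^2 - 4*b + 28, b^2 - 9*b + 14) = b^2 - 9*b + 14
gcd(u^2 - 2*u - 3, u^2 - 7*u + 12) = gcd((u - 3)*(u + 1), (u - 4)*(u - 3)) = u - 3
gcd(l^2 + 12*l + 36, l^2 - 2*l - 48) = l + 6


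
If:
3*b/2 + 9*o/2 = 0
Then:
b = -3*o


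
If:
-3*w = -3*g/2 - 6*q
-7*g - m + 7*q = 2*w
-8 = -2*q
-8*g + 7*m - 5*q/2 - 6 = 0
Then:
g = 17/16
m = 7/2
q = 4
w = 273/32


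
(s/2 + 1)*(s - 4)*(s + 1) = s^3/2 - s^2/2 - 5*s - 4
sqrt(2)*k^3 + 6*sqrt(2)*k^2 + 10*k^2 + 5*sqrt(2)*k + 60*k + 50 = (k + 5)*(k + 5*sqrt(2))*(sqrt(2)*k + sqrt(2))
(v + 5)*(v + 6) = v^2 + 11*v + 30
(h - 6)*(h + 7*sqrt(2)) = h^2 - 6*h + 7*sqrt(2)*h - 42*sqrt(2)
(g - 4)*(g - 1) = g^2 - 5*g + 4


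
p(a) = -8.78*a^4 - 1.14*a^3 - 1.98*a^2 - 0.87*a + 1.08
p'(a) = -35.12*a^3 - 3.42*a^2 - 3.96*a - 0.87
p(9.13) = -62046.22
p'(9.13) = -27050.13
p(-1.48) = -40.40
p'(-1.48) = 111.35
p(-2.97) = -667.09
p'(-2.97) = 900.80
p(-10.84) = -120000.49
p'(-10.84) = 44374.66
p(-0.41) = 0.93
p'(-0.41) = 2.60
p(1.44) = -45.43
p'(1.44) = -118.53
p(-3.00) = -694.53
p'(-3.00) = 928.47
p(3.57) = -1505.29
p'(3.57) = -1656.53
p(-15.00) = -441071.37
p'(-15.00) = 117819.03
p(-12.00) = -180365.76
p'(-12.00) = 60241.53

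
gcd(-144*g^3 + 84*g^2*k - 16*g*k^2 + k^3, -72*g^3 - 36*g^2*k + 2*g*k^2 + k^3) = 6*g - k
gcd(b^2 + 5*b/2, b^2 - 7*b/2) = b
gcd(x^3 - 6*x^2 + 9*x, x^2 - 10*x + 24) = 1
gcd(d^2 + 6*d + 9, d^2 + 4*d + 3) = d + 3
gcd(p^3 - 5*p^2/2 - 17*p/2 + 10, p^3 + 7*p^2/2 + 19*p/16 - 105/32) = p + 5/2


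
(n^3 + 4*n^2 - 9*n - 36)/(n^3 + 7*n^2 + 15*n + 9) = (n^2 + n - 12)/(n^2 + 4*n + 3)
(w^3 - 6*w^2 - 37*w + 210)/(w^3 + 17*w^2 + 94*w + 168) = (w^2 - 12*w + 35)/(w^2 + 11*w + 28)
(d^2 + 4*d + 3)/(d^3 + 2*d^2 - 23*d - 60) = (d + 1)/(d^2 - d - 20)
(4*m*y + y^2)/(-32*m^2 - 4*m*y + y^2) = y/(-8*m + y)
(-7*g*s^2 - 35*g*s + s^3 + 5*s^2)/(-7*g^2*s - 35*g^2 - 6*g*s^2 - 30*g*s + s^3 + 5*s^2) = s/(g + s)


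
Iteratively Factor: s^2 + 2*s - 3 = (s - 1)*(s + 3)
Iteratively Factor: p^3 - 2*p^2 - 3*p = (p)*(p^2 - 2*p - 3) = p*(p - 3)*(p + 1)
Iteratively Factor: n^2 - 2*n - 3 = (n + 1)*(n - 3)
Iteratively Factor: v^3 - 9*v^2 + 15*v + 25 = (v - 5)*(v^2 - 4*v - 5) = (v - 5)^2*(v + 1)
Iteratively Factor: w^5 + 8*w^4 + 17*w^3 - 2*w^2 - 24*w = (w + 2)*(w^4 + 6*w^3 + 5*w^2 - 12*w) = (w - 1)*(w + 2)*(w^3 + 7*w^2 + 12*w) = w*(w - 1)*(w + 2)*(w^2 + 7*w + 12) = w*(w - 1)*(w + 2)*(w + 3)*(w + 4)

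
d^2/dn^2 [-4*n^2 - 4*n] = -8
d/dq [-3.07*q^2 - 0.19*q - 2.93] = -6.14*q - 0.19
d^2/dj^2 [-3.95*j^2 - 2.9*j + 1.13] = -7.90000000000000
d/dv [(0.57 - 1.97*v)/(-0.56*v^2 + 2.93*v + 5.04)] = (-1.1032*v^2 + 0.6384*v - 11.5989)/(0.3136*v^4 - 3.2816*v^3 + 2.9401*v^2 + 29.5344*v + 25.4016)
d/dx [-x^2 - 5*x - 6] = -2*x - 5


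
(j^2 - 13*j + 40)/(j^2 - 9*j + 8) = (j - 5)/(j - 1)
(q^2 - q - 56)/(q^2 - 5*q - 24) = (q + 7)/(q + 3)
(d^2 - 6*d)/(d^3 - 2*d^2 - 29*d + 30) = d/(d^2 + 4*d - 5)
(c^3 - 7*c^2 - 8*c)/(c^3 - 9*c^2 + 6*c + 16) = c/(c - 2)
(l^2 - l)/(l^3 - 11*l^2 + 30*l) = (l - 1)/(l^2 - 11*l + 30)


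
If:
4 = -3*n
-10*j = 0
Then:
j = 0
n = -4/3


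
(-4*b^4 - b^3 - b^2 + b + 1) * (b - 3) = -4*b^5 + 11*b^4 + 2*b^3 + 4*b^2 - 2*b - 3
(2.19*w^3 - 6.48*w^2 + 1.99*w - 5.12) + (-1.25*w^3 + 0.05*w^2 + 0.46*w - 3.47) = 0.94*w^3 - 6.43*w^2 + 2.45*w - 8.59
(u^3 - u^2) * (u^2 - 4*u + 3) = u^5 - 5*u^4 + 7*u^3 - 3*u^2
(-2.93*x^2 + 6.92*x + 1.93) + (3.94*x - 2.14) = -2.93*x^2 + 10.86*x - 0.21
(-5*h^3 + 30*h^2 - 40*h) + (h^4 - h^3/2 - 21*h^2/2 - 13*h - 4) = h^4 - 11*h^3/2 + 39*h^2/2 - 53*h - 4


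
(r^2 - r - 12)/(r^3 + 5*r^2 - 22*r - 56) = (r + 3)/(r^2 + 9*r + 14)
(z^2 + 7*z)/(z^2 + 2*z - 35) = z/(z - 5)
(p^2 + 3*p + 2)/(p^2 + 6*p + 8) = (p + 1)/(p + 4)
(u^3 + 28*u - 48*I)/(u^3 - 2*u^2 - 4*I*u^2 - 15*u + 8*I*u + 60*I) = (u^2 + 4*I*u + 12)/(u^2 - 2*u - 15)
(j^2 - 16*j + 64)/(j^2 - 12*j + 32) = (j - 8)/(j - 4)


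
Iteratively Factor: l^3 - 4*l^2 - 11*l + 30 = (l - 5)*(l^2 + l - 6) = (l - 5)*(l - 2)*(l + 3)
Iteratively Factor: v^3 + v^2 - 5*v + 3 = (v - 1)*(v^2 + 2*v - 3) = (v - 1)*(v + 3)*(v - 1)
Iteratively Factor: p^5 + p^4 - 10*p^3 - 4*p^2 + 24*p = (p + 2)*(p^4 - p^3 - 8*p^2 + 12*p) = p*(p + 2)*(p^3 - p^2 - 8*p + 12) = p*(p + 2)*(p + 3)*(p^2 - 4*p + 4) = p*(p - 2)*(p + 2)*(p + 3)*(p - 2)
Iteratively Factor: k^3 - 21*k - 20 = (k + 1)*(k^2 - k - 20) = (k - 5)*(k + 1)*(k + 4)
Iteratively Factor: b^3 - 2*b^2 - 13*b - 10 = (b + 2)*(b^2 - 4*b - 5) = (b - 5)*(b + 2)*(b + 1)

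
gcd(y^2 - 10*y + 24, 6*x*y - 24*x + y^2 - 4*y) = y - 4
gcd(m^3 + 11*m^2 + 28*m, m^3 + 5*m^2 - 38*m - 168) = m^2 + 11*m + 28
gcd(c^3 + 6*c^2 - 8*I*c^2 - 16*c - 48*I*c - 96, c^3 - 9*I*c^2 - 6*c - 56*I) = c - 4*I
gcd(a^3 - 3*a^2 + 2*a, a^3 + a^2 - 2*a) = a^2 - a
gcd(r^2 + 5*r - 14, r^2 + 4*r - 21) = r + 7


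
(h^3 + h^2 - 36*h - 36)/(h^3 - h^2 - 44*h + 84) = (h^2 + 7*h + 6)/(h^2 + 5*h - 14)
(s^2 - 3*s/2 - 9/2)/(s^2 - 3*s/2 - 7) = (-2*s^2 + 3*s + 9)/(-2*s^2 + 3*s + 14)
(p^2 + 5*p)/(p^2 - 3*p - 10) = p*(p + 5)/(p^2 - 3*p - 10)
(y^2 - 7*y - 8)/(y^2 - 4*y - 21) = (-y^2 + 7*y + 8)/(-y^2 + 4*y + 21)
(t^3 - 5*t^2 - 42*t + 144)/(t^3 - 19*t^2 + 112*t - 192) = (t + 6)/(t - 8)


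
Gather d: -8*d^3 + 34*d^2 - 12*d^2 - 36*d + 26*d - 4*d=-8*d^3 + 22*d^2 - 14*d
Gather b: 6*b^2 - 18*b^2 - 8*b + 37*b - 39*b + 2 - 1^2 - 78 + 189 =-12*b^2 - 10*b + 112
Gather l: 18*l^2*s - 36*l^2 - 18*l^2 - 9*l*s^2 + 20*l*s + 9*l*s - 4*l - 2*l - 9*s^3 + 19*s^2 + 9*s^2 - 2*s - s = l^2*(18*s - 54) + l*(-9*s^2 + 29*s - 6) - 9*s^3 + 28*s^2 - 3*s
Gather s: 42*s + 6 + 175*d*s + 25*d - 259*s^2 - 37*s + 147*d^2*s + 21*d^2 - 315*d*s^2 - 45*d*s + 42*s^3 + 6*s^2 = 21*d^2 + 25*d + 42*s^3 + s^2*(-315*d - 253) + s*(147*d^2 + 130*d + 5) + 6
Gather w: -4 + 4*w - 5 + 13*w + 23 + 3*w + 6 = 20*w + 20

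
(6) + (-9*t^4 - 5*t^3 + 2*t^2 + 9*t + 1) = -9*t^4 - 5*t^3 + 2*t^2 + 9*t + 7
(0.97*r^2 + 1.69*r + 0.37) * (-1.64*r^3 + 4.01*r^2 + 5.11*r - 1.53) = -1.5908*r^5 + 1.1181*r^4 + 11.1268*r^3 + 8.6355*r^2 - 0.695*r - 0.5661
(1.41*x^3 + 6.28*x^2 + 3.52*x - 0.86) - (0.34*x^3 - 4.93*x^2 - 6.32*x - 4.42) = 1.07*x^3 + 11.21*x^2 + 9.84*x + 3.56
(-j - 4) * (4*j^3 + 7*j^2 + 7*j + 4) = -4*j^4 - 23*j^3 - 35*j^2 - 32*j - 16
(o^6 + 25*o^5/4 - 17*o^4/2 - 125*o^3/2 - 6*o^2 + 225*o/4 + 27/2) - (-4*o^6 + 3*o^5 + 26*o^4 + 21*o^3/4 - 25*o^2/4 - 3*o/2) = 5*o^6 + 13*o^5/4 - 69*o^4/2 - 271*o^3/4 + o^2/4 + 231*o/4 + 27/2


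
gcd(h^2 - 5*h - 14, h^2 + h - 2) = h + 2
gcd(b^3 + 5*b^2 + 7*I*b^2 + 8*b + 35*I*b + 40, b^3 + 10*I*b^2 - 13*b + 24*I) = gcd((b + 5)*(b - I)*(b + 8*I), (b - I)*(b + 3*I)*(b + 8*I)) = b^2 + 7*I*b + 8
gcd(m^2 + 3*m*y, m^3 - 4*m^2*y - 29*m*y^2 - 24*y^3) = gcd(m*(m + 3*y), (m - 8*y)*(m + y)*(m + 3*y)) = m + 3*y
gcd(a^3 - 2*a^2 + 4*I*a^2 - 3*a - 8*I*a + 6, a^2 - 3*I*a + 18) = a + 3*I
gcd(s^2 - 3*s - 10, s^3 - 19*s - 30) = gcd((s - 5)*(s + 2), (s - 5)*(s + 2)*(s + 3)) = s^2 - 3*s - 10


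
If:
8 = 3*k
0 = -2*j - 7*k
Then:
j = -28/3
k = 8/3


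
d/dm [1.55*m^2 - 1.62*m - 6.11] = 3.1*m - 1.62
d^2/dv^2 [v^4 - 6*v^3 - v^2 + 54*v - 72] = 12*v^2 - 36*v - 2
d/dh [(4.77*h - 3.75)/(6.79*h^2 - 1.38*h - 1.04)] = (-32.3883*h^2 + 50.925*h - 10.1358)/(46.1041*h^4 - 18.7404*h^3 - 12.2188*h^2 + 2.8704*h + 1.0816)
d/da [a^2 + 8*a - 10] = 2*a + 8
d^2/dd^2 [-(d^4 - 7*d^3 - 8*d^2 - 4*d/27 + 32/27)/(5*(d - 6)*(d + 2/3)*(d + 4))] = 16*(-11*d^3 + 453*d^2 - 1698*d + 4756)/(45*(d^6 - 6*d^5 - 60*d^4 + 280*d^3 + 1440*d^2 - 3456*d - 13824))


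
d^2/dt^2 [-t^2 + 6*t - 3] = -2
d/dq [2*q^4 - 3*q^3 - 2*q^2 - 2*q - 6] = 8*q^3 - 9*q^2 - 4*q - 2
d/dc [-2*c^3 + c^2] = 2*c*(1 - 3*c)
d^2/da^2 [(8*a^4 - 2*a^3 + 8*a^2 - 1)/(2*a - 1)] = 4*(48*a^4 - 68*a^3 + 30*a^2 - 3*a + 2)/(8*a^3 - 12*a^2 + 6*a - 1)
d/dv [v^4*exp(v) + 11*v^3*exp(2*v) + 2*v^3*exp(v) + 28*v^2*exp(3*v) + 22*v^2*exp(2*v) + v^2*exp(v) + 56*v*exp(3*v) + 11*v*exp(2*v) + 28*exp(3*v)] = (v^4 + 22*v^3*exp(v) + 6*v^3 + 84*v^2*exp(2*v) + 77*v^2*exp(v) + 7*v^2 + 224*v*exp(2*v) + 66*v*exp(v) + 2*v + 140*exp(2*v) + 11*exp(v))*exp(v)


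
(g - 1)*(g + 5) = g^2 + 4*g - 5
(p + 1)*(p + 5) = p^2 + 6*p + 5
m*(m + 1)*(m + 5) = m^3 + 6*m^2 + 5*m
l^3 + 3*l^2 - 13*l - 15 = (l - 3)*(l + 1)*(l + 5)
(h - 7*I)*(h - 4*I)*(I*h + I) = I*h^3 + 11*h^2 + I*h^2 + 11*h - 28*I*h - 28*I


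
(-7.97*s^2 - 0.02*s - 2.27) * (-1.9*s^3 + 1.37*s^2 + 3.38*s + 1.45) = 15.143*s^5 - 10.8809*s^4 - 22.653*s^3 - 14.734*s^2 - 7.7016*s - 3.2915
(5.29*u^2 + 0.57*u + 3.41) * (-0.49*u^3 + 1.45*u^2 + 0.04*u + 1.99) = -2.5921*u^5 + 7.3912*u^4 - 0.6328*u^3 + 15.4944*u^2 + 1.2707*u + 6.7859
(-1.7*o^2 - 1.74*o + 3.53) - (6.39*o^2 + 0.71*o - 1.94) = -8.09*o^2 - 2.45*o + 5.47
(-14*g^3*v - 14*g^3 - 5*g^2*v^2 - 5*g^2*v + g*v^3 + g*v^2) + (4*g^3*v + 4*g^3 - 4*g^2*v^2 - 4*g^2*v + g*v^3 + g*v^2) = -10*g^3*v - 10*g^3 - 9*g^2*v^2 - 9*g^2*v + 2*g*v^3 + 2*g*v^2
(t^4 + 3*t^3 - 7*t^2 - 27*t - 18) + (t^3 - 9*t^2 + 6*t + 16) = t^4 + 4*t^3 - 16*t^2 - 21*t - 2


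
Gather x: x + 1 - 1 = x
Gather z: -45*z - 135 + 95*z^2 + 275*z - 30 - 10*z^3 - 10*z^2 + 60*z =-10*z^3 + 85*z^2 + 290*z - 165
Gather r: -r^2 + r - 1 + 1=-r^2 + r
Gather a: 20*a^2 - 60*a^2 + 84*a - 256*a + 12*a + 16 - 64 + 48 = -40*a^2 - 160*a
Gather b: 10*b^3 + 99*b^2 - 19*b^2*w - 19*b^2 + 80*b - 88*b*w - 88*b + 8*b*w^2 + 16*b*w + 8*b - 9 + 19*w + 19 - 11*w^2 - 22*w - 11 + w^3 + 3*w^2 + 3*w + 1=10*b^3 + b^2*(80 - 19*w) + b*(8*w^2 - 72*w) + w^3 - 8*w^2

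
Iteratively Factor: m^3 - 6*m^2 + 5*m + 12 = (m + 1)*(m^2 - 7*m + 12) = (m - 3)*(m + 1)*(m - 4)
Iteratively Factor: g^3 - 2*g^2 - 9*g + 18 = (g + 3)*(g^2 - 5*g + 6) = (g - 2)*(g + 3)*(g - 3)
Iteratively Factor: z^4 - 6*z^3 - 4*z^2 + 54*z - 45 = (z - 3)*(z^3 - 3*z^2 - 13*z + 15) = (z - 3)*(z - 1)*(z^2 - 2*z - 15) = (z - 5)*(z - 3)*(z - 1)*(z + 3)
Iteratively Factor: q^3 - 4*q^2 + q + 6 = (q + 1)*(q^2 - 5*q + 6) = (q - 3)*(q + 1)*(q - 2)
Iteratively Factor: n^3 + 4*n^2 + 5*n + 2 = (n + 2)*(n^2 + 2*n + 1) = (n + 1)*(n + 2)*(n + 1)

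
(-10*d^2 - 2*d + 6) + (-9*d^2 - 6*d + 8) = -19*d^2 - 8*d + 14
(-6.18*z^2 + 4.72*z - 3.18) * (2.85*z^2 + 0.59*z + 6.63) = -17.613*z^4 + 9.8058*z^3 - 47.2516*z^2 + 29.4174*z - 21.0834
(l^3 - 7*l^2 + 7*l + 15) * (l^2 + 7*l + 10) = l^5 - 32*l^3 - 6*l^2 + 175*l + 150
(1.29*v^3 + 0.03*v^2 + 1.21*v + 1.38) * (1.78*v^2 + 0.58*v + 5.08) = 2.2962*v^5 + 0.8016*v^4 + 8.7244*v^3 + 3.3106*v^2 + 6.9472*v + 7.0104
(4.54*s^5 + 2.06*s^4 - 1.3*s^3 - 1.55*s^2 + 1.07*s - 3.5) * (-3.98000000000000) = -18.0692*s^5 - 8.1988*s^4 + 5.174*s^3 + 6.169*s^2 - 4.2586*s + 13.93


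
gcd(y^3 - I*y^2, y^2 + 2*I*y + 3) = y - I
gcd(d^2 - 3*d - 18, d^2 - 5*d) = 1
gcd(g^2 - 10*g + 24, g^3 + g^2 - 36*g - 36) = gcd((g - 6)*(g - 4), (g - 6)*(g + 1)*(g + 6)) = g - 6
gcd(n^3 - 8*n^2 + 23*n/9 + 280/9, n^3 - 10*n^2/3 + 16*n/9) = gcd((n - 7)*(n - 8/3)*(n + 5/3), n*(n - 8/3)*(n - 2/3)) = n - 8/3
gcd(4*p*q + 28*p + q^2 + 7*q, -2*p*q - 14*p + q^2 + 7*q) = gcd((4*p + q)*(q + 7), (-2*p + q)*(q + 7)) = q + 7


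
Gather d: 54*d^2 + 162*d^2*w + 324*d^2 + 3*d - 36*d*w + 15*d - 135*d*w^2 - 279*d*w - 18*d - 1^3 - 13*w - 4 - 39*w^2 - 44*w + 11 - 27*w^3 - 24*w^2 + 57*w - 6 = d^2*(162*w + 378) + d*(-135*w^2 - 315*w) - 27*w^3 - 63*w^2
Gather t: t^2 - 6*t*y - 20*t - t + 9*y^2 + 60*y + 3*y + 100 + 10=t^2 + t*(-6*y - 21) + 9*y^2 + 63*y + 110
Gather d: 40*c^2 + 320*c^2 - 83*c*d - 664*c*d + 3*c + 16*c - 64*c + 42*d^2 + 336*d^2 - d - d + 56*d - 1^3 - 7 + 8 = 360*c^2 - 45*c + 378*d^2 + d*(54 - 747*c)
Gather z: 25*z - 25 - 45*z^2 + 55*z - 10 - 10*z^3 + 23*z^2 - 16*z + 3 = -10*z^3 - 22*z^2 + 64*z - 32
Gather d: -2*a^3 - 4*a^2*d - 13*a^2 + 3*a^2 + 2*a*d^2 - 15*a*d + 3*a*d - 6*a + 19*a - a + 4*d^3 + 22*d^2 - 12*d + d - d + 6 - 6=-2*a^3 - 10*a^2 + 12*a + 4*d^3 + d^2*(2*a + 22) + d*(-4*a^2 - 12*a - 12)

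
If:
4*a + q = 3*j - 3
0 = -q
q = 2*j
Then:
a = -3/4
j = 0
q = 0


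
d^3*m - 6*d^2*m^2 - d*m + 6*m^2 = (d - 1)*(d - 6*m)*(d*m + m)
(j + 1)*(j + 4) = j^2 + 5*j + 4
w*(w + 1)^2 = w^3 + 2*w^2 + w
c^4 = c^4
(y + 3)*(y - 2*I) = y^2 + 3*y - 2*I*y - 6*I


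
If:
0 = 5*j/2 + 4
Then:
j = -8/5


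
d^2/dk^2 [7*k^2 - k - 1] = 14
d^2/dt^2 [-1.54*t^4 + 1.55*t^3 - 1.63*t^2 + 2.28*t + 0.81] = -18.48*t^2 + 9.3*t - 3.26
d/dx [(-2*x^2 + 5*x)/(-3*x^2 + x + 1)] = (13*x^2 - 4*x + 5)/(9*x^4 - 6*x^3 - 5*x^2 + 2*x + 1)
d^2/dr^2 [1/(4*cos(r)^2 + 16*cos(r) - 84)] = (-4*sin(r)^4 + 102*sin(r)^2 - 69*cos(r) - 3*cos(3*r) - 24)/(4*(cos(r) - 3)^3*(cos(r) + 7)^3)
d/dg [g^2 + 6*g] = 2*g + 6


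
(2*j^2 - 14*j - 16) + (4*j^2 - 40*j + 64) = 6*j^2 - 54*j + 48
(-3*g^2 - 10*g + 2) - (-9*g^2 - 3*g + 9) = 6*g^2 - 7*g - 7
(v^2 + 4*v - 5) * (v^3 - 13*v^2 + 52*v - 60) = v^5 - 9*v^4 - 5*v^3 + 213*v^2 - 500*v + 300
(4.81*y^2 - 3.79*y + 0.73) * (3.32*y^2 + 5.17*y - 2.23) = 15.9692*y^4 + 12.2849*y^3 - 27.897*y^2 + 12.2258*y - 1.6279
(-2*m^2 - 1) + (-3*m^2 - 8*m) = -5*m^2 - 8*m - 1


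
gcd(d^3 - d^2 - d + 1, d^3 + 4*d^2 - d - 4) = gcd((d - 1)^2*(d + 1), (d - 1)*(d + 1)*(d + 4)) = d^2 - 1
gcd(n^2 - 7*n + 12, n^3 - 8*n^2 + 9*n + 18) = n - 3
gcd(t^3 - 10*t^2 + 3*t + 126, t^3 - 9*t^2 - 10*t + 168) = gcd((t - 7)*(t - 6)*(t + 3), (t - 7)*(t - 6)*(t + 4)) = t^2 - 13*t + 42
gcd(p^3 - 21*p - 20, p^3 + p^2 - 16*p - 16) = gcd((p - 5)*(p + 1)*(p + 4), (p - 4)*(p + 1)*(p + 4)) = p^2 + 5*p + 4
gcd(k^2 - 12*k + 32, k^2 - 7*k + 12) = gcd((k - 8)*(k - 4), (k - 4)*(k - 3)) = k - 4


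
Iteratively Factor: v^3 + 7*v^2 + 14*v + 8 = (v + 4)*(v^2 + 3*v + 2) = (v + 1)*(v + 4)*(v + 2)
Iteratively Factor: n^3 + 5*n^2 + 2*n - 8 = (n + 2)*(n^2 + 3*n - 4) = (n + 2)*(n + 4)*(n - 1)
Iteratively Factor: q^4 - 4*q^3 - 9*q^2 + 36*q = (q)*(q^3 - 4*q^2 - 9*q + 36) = q*(q + 3)*(q^2 - 7*q + 12) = q*(q - 4)*(q + 3)*(q - 3)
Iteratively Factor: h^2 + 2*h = (h + 2)*(h)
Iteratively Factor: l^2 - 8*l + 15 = (l - 5)*(l - 3)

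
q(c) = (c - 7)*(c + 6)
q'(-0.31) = -1.62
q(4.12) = -29.15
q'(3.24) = 5.48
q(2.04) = -39.88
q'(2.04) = 3.08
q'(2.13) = 3.26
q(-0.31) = -41.59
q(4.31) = -27.73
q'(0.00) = -1.00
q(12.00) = 90.00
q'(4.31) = 7.62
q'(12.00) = 23.00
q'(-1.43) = -3.86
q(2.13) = -39.59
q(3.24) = -34.74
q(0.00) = -42.00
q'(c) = 2*c - 1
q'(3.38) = 5.76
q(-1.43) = -38.53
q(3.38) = -33.96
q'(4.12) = 7.24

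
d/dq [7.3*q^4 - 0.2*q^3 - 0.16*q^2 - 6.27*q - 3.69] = 29.2*q^3 - 0.6*q^2 - 0.32*q - 6.27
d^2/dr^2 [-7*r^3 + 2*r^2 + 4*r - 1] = 4 - 42*r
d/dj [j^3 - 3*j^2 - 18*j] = 3*j^2 - 6*j - 18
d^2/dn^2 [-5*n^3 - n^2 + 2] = -30*n - 2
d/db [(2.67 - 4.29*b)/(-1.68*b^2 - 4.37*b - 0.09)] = (-7.2072*b^2 + 8.9712*b + 12.054)/(2.8224*b^4 + 14.6832*b^3 + 19.3993*b^2 + 0.7866*b + 0.0081)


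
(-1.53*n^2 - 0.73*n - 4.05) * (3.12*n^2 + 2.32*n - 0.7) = -4.7736*n^4 - 5.8272*n^3 - 13.2586*n^2 - 8.885*n + 2.835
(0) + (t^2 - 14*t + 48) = t^2 - 14*t + 48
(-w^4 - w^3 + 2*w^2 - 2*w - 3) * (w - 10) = -w^5 + 9*w^4 + 12*w^3 - 22*w^2 + 17*w + 30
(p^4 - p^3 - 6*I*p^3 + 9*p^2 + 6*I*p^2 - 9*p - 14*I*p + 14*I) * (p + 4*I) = p^5 - p^4 - 2*I*p^4 + 33*p^3 + 2*I*p^3 - 33*p^2 + 22*I*p^2 + 56*p - 22*I*p - 56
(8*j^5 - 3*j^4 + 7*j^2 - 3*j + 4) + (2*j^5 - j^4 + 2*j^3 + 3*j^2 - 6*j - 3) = 10*j^5 - 4*j^4 + 2*j^3 + 10*j^2 - 9*j + 1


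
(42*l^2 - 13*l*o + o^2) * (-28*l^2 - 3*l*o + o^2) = -1176*l^4 + 238*l^3*o + 53*l^2*o^2 - 16*l*o^3 + o^4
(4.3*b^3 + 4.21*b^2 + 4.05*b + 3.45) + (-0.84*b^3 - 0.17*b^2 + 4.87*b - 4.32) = 3.46*b^3 + 4.04*b^2 + 8.92*b - 0.87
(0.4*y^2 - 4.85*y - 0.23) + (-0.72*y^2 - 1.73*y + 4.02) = -0.32*y^2 - 6.58*y + 3.79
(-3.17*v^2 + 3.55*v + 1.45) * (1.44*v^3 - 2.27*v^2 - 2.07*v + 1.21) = -4.5648*v^5 + 12.3079*v^4 + 0.591399999999999*v^3 - 14.4757*v^2 + 1.294*v + 1.7545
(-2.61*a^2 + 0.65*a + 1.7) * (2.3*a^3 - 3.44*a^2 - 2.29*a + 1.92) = -6.003*a^5 + 10.4734*a^4 + 7.6509*a^3 - 12.3477*a^2 - 2.645*a + 3.264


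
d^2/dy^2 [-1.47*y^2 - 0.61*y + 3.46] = -2.94000000000000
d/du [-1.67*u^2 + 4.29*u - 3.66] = 4.29 - 3.34*u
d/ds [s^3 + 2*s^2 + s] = 3*s^2 + 4*s + 1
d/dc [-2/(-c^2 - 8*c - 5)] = 4*(-c - 4)/(c^2 + 8*c + 5)^2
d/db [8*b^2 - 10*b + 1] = 16*b - 10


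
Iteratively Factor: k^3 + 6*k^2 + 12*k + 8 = (k + 2)*(k^2 + 4*k + 4) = (k + 2)^2*(k + 2)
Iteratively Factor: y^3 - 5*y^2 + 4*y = (y - 4)*(y^2 - y) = y*(y - 4)*(y - 1)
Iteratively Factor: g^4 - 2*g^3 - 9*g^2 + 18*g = (g - 3)*(g^3 + g^2 - 6*g) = (g - 3)*(g + 3)*(g^2 - 2*g) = (g - 3)*(g - 2)*(g + 3)*(g)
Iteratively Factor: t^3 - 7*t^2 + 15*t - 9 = (t - 3)*(t^2 - 4*t + 3) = (t - 3)^2*(t - 1)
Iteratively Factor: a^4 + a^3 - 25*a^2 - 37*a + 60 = (a + 3)*(a^3 - 2*a^2 - 19*a + 20) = (a + 3)*(a + 4)*(a^2 - 6*a + 5) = (a - 1)*(a + 3)*(a + 4)*(a - 5)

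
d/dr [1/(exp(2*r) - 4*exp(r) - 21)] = 2*(2 - exp(r))*exp(r)/(-exp(2*r) + 4*exp(r) + 21)^2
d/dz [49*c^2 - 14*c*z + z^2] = -14*c + 2*z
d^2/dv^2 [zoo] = 0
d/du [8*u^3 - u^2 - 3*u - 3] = 24*u^2 - 2*u - 3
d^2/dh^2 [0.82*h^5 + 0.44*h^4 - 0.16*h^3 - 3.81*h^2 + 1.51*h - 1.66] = 16.4*h^3 + 5.28*h^2 - 0.96*h - 7.62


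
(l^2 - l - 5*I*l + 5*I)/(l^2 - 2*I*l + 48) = (l^2 - l - 5*I*l + 5*I)/(l^2 - 2*I*l + 48)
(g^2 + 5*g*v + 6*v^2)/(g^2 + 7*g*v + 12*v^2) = (g + 2*v)/(g + 4*v)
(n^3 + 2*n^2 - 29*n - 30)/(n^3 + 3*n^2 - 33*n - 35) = (n + 6)/(n + 7)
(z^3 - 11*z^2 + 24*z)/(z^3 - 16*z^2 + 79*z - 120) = z/(z - 5)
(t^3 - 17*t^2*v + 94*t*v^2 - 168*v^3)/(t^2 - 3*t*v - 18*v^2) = (t^2 - 11*t*v + 28*v^2)/(t + 3*v)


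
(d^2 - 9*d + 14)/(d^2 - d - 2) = (d - 7)/(d + 1)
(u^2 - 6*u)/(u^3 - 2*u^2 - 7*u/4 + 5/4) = 4*u*(u - 6)/(4*u^3 - 8*u^2 - 7*u + 5)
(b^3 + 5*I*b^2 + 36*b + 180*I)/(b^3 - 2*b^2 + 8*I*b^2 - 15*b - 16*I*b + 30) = (b^2 + 36)/(b^2 + b*(-2 + 3*I) - 6*I)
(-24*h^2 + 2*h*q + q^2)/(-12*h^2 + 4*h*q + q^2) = (-4*h + q)/(-2*h + q)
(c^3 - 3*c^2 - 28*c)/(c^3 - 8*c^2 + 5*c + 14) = c*(c + 4)/(c^2 - c - 2)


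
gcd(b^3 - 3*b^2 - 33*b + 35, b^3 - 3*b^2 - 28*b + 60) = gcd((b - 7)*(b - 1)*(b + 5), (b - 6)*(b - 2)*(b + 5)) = b + 5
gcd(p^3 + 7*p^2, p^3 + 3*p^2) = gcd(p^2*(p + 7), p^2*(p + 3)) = p^2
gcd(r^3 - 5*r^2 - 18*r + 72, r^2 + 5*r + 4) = r + 4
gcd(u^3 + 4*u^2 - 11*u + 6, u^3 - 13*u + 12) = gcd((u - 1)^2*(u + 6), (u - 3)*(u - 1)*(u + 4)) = u - 1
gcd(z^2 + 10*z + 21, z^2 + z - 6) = z + 3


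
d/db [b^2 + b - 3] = 2*b + 1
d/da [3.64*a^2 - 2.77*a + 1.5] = 7.28*a - 2.77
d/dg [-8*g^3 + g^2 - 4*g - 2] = -24*g^2 + 2*g - 4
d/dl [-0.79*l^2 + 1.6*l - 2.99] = 1.6 - 1.58*l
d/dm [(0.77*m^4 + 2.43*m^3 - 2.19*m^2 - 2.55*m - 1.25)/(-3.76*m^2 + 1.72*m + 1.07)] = (-5.7904*m^5 - 5.1636*m^4 + 11.6548*m^3 - 5.5545*m^2 - 14.0866*m - 0.5785)/(14.1376*m^4 - 12.9344*m^3 - 5.088*m^2 + 3.6808*m + 1.1449)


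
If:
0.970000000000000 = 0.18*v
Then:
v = 5.39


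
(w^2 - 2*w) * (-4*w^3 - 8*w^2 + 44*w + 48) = -4*w^5 + 60*w^3 - 40*w^2 - 96*w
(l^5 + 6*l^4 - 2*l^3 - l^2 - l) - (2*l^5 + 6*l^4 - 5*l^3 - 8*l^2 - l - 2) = -l^5 + 3*l^3 + 7*l^2 + 2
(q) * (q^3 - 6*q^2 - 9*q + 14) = q^4 - 6*q^3 - 9*q^2 + 14*q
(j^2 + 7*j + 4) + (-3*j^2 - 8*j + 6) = -2*j^2 - j + 10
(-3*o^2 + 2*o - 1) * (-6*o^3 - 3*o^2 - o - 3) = 18*o^5 - 3*o^4 + 3*o^3 + 10*o^2 - 5*o + 3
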